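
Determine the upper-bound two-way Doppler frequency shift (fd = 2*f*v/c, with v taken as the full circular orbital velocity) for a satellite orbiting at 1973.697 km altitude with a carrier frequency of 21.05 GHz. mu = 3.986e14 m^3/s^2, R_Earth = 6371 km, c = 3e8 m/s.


r = 8.344697e+06 m
v = sqrt(mu/r) = 6911.3576 m/s (worst-case radial velocity)
f = 21.05 GHz = 2.105e+10 Hz
fd = 2*f*v/c = 2*2.105e+10*6911.3576/3.0e+08
fd = 969893.8430 Hz

969893.8430 Hz


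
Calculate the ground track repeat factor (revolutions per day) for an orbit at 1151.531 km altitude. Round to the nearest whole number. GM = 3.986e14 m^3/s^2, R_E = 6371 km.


r = 7.522531e+06 m
T = 2*pi*sqrt(r^3/mu) = 6493.1764 s = 108.2196 min
revs/day = 1440 / 108.2196 = 13.3063
Rounded: 13 revolutions per day

13 revolutions per day


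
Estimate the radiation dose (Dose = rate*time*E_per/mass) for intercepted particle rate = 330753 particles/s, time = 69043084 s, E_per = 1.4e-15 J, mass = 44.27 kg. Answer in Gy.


Total energy deposited = rate * time * E_per
  = 330753 * 69043084 * 1.4e-15 = 0.03197069 J
Dose = E_total / mass = 0.03197069 / 44.27
Dose = 7.2217506e-04 Gy

7.2218e-04 Gy


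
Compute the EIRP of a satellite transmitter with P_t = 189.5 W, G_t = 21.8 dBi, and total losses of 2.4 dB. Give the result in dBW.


Pt = 189.5 W = 22.7761 dBW
EIRP = Pt_dBW + Gt - losses = 22.7761 + 21.8 - 2.4 = 42.1761 dBW

42.1761 dBW


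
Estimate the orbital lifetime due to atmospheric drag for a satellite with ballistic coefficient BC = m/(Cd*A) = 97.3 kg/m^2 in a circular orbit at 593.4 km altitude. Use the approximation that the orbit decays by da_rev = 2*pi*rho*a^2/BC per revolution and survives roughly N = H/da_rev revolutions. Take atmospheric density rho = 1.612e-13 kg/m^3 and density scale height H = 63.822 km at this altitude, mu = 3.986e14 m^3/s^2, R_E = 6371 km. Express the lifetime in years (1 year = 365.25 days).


a = R_E + alt = 6964.4000 km = 6.9644e+06 m
da_rev = 2*pi*rho*a^2/BC = 2*pi*1.612e-13*(6.9644e+06)^2/97.3 = 0.504893151 m per revolution
N = H/da_rev = 63822.0000 m / 0.504893151 m = 126406.9435 revolutions
P = 2*pi*sqrt(a^3/mu) = 5784.1132 s
lifetime = N*P = 126406.9435 * 5784.1132 = 7.3115207e+08 s = 8462.4082 days
years = 8462.4082 / 365.25 = 23.1688 years

23.1688 years


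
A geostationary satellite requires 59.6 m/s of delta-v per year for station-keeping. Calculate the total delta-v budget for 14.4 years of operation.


dV = rate * years = 59.6 * 14.4
dV = 858.2400 m/s

858.2400 m/s


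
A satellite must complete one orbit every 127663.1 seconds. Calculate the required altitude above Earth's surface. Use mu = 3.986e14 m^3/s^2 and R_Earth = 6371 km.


T = 127663.1 s
r = (mu*T^2/(4*pi^2))^(1/3) = (3.986e14 * 127663.1^2 / (4*pi^2))^(1/3)
r = 5.4798597e+07 m = 54798.5975 km
alt = r - R_E = 54798.5975 - 6371 = 48427.5975 km

48427.5975 km


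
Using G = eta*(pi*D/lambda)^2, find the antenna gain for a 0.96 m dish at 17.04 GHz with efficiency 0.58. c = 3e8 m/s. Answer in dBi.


lambda = c/f = 3e8 / 1.704e+10 = 0.01760563 m
G = eta*(pi*D/lambda)^2 = 0.58*(pi*0.96/0.01760563)^2
G = 17020.2869 (linear)
G = 10*log10(17020.2869) = 42.3097 dBi

42.3097 dBi


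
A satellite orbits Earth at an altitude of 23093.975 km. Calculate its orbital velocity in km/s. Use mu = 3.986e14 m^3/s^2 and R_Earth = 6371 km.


r = R_E + alt = 6371.0 + 23093.975 = 29464.9750 km = 2.9464975e+07 m
v = sqrt(mu/r) = sqrt(3.986e14 / 2.9464975e+07) = 3678.0329 m/s = 3.6780 km/s

3.6780 km/s


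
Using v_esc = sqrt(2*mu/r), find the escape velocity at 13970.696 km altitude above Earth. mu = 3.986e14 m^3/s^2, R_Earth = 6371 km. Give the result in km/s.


r = 6371.0 + 13970.696 = 20341.6960 km = 2.0341696e+07 m
v_esc = sqrt(2*mu/r) = sqrt(2*3.986e14 / 2.0341696e+07)
v_esc = 6260.2268 m/s = 6.2602 km/s

6.2602 km/s


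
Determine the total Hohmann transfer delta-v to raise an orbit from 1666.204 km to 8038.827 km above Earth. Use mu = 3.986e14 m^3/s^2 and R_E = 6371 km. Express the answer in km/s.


r1 = 8037.2040 km = 8.037204e+06 m
r2 = 14409.8270 km = 1.4409827e+07 m
dv1 = sqrt(mu/r1)*(sqrt(2*r2/(r1+r2)) - 1) = 937.2728 m/s
dv2 = sqrt(mu/r2)*(1 - sqrt(2*r1/(r1+r2))) = 808.7475 m/s
total dv = |dv1| + |dv2| = 937.2728 + 808.7475 = 1746.0203 m/s = 1.7460 km/s

1.7460 km/s


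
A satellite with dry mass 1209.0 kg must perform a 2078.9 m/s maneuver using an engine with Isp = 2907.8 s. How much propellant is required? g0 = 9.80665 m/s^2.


ve = Isp * g0 = 2907.8 * 9.80665 = 28515.776870 m/s
mass ratio = exp(dv/ve) = exp(2078.9/28515.776870) = 1.07562674
m_prop = m_dry * (mr - 1) = 1209.0 * (1.07562674 - 1)
m_prop = 91.4327 kg

91.4327 kg


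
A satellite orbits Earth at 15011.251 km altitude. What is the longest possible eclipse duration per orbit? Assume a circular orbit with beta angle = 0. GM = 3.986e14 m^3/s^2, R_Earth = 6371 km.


r = 21382.2510 km
T = 518.6091 min
Eclipse fraction = arcsin(R_E/r)/pi = arcsin(6371.0000/21382.2510)/pi
= arcsin(0.2979574)/pi = 0.09630534
Eclipse duration = 0.09630534 * 518.6091 = 49.9448 min

49.9448 minutes


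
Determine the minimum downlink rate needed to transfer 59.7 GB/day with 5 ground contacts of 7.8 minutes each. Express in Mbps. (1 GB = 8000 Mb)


total contact time = 5 * 7.8 * 60 = 2340.0000 s
data = 59.7 GB = 477600.0000 Mb
rate = 477600.0000 / 2340.0000 = 204.1026 Mbps

204.1026 Mbps


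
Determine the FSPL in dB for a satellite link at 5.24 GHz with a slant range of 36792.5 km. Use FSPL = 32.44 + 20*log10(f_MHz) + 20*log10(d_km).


f = 5.24 GHz = 5240.0000 MHz
d = 36792.5 km
FSPL = 32.44 + 20*log10(5240.0000) + 20*log10(36792.5)
FSPL = 32.44 + 74.3866 + 91.3152
FSPL = 198.1418 dB

198.1418 dB


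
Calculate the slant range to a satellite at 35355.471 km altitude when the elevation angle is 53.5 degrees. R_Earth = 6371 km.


h = 35355.471 km, el = 53.5 deg
d = -R_E*sin(el) + sqrt((R_E*sin(el))^2 + 2*R_E*h + h^2)
d = -6371.0000*sin(0.9337511) + sqrt((6371.0000*0.8038569)^2 + 2*6371.0000*35355.471 + 35355.471^2)
d = 36432.6553 km

36432.6553 km


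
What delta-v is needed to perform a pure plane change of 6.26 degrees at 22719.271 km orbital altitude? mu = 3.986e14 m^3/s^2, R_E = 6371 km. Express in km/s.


r = 29090.2710 km = 2.9090271e+07 m
V = sqrt(mu/r) = 3701.6450 m/s
di = 6.26 deg = 0.1092576 rad
dV = 2*V*sin(di/2) = 2*3701.6450*sin(0.05462881)
dV = 404.2318 m/s = 0.4042318 km/s

0.4042 km/s


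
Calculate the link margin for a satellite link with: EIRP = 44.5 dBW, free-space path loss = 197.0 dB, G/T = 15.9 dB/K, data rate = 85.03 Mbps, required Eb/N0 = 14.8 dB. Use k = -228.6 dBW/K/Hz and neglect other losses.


C/N0 = EIRP - FSPL + G/T - k = 44.5 - 197.0 + 15.9 - (-228.6)
C/N0 = 92.0000 dB-Hz
R_b = 85.03 Mbps = 8.503e+07 bps -> 10*log10(R_b) = 79.2957 dB-Hz
Eb/N0 = C/N0 - 10*log10(R_b) = 92.0000 - 79.2957 = 12.7043 dB
Margin = Eb/N0 - Eb/N0_req = 12.7043 - 14.8 = -2.0957 dB (negative margin: link does not close)

-2.0957 dB


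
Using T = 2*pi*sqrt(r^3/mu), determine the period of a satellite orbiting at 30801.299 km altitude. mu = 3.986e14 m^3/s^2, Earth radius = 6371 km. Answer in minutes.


r = 37172.2990 km = 3.7172299e+07 m
T = 2*pi*sqrt(r^3/mu) = 2*pi*sqrt(5.1363932e+22 / 3.986e14)
T = 71324.7657 s = 1188.7461 min

1188.7461 minutes


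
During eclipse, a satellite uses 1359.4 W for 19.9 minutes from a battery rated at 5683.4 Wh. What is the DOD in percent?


E_used = P * t / 60 = 1359.4 * 19.9 / 60 = 450.8677 Wh
DOD = E_used / E_total * 100 = 450.8677 / 5683.4 * 100
DOD = 7.9331 %

7.9331 %


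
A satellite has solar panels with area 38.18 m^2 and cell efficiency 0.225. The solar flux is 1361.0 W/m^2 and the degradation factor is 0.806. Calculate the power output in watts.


P = area * eta * S * degradation
P = 38.18 * 0.225 * 1361.0 * 0.806
P = 9423.4864 W

9423.4864 W


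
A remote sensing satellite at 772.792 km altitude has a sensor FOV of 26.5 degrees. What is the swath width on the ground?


FOV = 26.5 deg = 0.4625123 rad
swath = 2 * alt * tan(FOV/2) = 2 * 772.792 * tan(0.2312561)
swath = 2 * 772.792 * 0.2354687
swath = 363.9367 km

363.9367 km


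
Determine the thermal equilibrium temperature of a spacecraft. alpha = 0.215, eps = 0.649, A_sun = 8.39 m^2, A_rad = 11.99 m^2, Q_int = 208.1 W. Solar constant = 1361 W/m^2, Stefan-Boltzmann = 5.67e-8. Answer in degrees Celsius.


Numerator = alpha*S*A_sun + Q_int = 0.215*1361*8.39 + 208.1 = 2663.1399 W
Denominator = eps*sigma*A_rad = 0.649*5.67e-8*11.99 = 4.4121162e-07 W/K^4
T^4 = 6.0359695e+09 K^4
T = 278.7320 K = 5.5820 C

5.5820 degrees Celsius


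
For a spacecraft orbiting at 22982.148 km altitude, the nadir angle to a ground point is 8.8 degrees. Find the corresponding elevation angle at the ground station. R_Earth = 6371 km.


r = R_E + alt = 29353.1480 km
Law of sines in the satellite / Earth-center / ground-point triangle:
  sin(nadir)/R_E = sin(90 + el)/r  =>  cos(el) = (r/R_E)*sin(nadir)
cos(el) = (29353.1480 / 6371.0000) * sin(8.8 deg) = 0.7048526
el = arccos(0.7048526) = 45.1824 deg
(Earth-central angle = 90 - nadir - el = 36.0176 deg)

45.1824 degrees


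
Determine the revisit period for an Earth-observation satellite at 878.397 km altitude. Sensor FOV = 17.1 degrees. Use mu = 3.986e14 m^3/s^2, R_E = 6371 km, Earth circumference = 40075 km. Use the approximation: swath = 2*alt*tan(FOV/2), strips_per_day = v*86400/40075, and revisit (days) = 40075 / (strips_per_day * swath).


swath = 2*878.397*tan(0.1492257) = 264.1222 km
v = sqrt(mu/r) = 7415.1118 m/s = 7.4151 km/s
strips/day = v*86400/40075 = 7.4151*86400/40075 = 15.9867
coverage/day = strips * swath = 15.9867 * 264.1222 = 4222.4329 km
revisit = 40075 / 4222.4329 = 9.4910 days

9.4910 days


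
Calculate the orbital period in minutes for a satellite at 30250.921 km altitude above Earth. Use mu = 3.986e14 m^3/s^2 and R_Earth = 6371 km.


r = 36621.9210 km = 3.6621921e+07 m
T = 2*pi*sqrt(r^3/mu) = 2*pi*sqrt(4.9116042e+22 / 3.986e14)
T = 69746.5778 s = 1162.4430 min

1162.4430 minutes


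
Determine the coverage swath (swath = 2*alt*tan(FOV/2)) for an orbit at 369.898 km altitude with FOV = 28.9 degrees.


FOV = 28.9 deg = 0.5044002 rad
swath = 2 * alt * tan(FOV/2) = 2 * 369.898 * tan(0.2522001)
swath = 2 * 369.898 * 0.2576868
swath = 190.6356 km

190.6356 km


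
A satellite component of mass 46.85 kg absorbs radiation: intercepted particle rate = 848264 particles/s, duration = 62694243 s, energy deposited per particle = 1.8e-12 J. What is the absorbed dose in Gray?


Total energy deposited = rate * time * E_per
  = 848264 * 62694243 * 1.8e-12 = 95.7263 J
Dose = E_total / mass = 95.7263 / 46.85
Dose = 2.0433 Gy

2.0433 Gy


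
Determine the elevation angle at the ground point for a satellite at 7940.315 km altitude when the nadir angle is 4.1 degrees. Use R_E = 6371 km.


r = R_E + alt = 14311.3150 km
Law of sines in the satellite / Earth-center / ground-point triangle:
  sin(nadir)/R_E = sin(90 + el)/r  =>  cos(el) = (r/R_E)*sin(nadir)
cos(el) = (14311.3150 / 6371.0000) * sin(4.1 deg) = 0.1606063
el = arccos(0.1606063) = 80.7579 deg
(Earth-central angle = 90 - nadir - el = 5.1421 deg)

80.7579 degrees


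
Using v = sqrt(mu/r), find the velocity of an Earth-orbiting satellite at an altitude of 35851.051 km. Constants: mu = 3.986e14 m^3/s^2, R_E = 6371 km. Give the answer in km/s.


r = R_E + alt = 6371.0 + 35851.051 = 42222.0510 km = 4.2222051e+07 m
v = sqrt(mu/r) = sqrt(3.986e14 / 4.2222051e+07) = 3072.5502 m/s = 3.0726 km/s

3.0726 km/s


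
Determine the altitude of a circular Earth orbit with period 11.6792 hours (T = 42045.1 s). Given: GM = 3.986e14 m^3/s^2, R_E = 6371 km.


T = 42045.1 s
r = (mu*T^2/(4*pi^2))^(1/3) = (3.986e14 * 42045.1^2 / (4*pi^2))^(1/3)
r = 2.6133813e+07 m = 26133.8130 km
alt = r - R_E = 26133.8130 - 6371 = 19762.8130 km

19762.8130 km


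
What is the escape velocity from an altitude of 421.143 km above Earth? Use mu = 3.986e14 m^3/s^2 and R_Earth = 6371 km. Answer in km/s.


r = 6371.0 + 421.143 = 6792.1430 km = 6.792143e+06 m
v_esc = sqrt(2*mu/r) = sqrt(2*3.986e14 / 6.792143e+06)
v_esc = 10833.7855 m/s = 10.8338 km/s

10.8338 km/s


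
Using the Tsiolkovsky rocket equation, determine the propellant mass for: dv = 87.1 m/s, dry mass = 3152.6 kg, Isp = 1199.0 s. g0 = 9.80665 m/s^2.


ve = Isp * g0 = 1199.0 * 9.80665 = 11758.173350 m/s
mass ratio = exp(dv/ve) = exp(87.1/11758.173350) = 1.00743512
m_prop = m_dry * (mr - 1) = 3152.6 * (1.00743512 - 1)
m_prop = 23.4400 kg

23.4400 kg


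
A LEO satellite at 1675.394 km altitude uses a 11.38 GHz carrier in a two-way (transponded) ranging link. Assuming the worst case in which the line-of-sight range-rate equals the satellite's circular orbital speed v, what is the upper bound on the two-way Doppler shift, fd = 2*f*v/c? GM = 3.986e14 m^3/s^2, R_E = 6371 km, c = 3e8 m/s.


r = 8.046394e+06 m
v = sqrt(mu/r) = 7038.3037 m/s (worst-case radial velocity)
f = 11.38 GHz = 1.138e+10 Hz
fd = 2*f*v/c = 2*1.138e+10*7038.3037/3.0e+08
fd = 533972.6375 Hz

533972.6375 Hz


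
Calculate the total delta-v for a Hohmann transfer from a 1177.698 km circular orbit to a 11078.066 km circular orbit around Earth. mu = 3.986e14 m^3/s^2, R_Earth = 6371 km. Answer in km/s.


r1 = 7548.6980 km = 7.548698e+06 m
r2 = 17449.0660 km = 1.7449066e+07 m
dv1 = sqrt(mu/r1)*(sqrt(2*r2/(r1+r2)) - 1) = 1319.2238 m/s
dv2 = sqrt(mu/r2)*(1 - sqrt(2*r1/(r1+r2))) = 1065.1495 m/s
total dv = |dv1| + |dv2| = 1319.2238 + 1065.1495 = 2384.3733 m/s = 2.3844 km/s

2.3844 km/s


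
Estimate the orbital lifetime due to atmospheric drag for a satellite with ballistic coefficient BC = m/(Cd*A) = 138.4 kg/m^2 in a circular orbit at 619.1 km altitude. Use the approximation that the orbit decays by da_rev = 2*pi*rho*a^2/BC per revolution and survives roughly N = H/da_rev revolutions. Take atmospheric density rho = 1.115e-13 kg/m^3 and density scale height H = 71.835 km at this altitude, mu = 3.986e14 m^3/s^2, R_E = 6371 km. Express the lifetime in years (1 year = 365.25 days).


a = R_E + alt = 6990.1000 km = 6.9901e+06 m
da_rev = 2*pi*rho*a^2/BC = 2*pi*1.115e-13*(6.9901e+06)^2/138.4 = 0.247334912 m per revolution
N = H/da_rev = 71835.0000 m / 0.247334912 m = 290436.1512 revolutions
P = 2*pi*sqrt(a^3/mu) = 5816.1595 s
lifetime = N*P = 290436.1512 * 5816.1595 = 1.689223e+09 s = 19551.1917 days
years = 19551.1917 / 365.25 = 53.5282 years

53.5282 years


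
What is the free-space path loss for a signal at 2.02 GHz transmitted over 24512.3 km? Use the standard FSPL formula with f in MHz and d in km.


f = 2.02 GHz = 2020.0000 MHz
d = 24512.3 km
FSPL = 32.44 + 20*log10(2020.0000) + 20*log10(24512.3)
FSPL = 32.44 + 66.1070 + 87.7877
FSPL = 186.3347 dB

186.3347 dB


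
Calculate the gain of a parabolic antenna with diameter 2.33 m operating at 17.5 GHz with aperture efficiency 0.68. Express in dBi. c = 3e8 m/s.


lambda = c/f = 3e8 / 1.75e+10 = 0.01714286 m
G = eta*(pi*D/lambda)^2 = 0.68*(pi*2.33/0.01714286)^2
G = 123980.7011 (linear)
G = 10*log10(123980.7011) = 50.9335 dBi

50.9335 dBi


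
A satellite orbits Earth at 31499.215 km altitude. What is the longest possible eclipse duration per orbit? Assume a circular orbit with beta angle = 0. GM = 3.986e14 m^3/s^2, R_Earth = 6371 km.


r = 37870.2150 km
T = 1222.3811 min
Eclipse fraction = arcsin(R_E/r)/pi = arcsin(6371.0000/37870.2150)/pi
= arcsin(0.1682325)/pi = 0.05380593
Eclipse duration = 0.05380593 * 1222.3811 = 65.7714 min

65.7714 minutes


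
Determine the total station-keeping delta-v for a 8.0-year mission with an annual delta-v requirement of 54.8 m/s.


dV = rate * years = 54.8 * 8.0
dV = 438.4000 m/s

438.4000 m/s


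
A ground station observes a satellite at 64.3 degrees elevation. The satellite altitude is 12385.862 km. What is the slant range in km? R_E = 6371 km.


h = 12385.862 km, el = 64.3 deg
d = -R_E*sin(el) + sqrt((R_E*sin(el))^2 + 2*R_E*h + h^2)
d = -6371.0000*sin(1.1222) + sqrt((6371.0000*0.901077)^2 + 2*6371.0000*12385.862 + 12385.862^2)
d = 12811.5044 km

12811.5044 km


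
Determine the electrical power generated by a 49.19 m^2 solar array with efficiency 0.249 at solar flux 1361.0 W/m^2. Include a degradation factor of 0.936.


P = area * eta * S * degradation
P = 49.19 * 0.249 * 1361.0 * 0.936
P = 15603.0731 W

15603.0731 W


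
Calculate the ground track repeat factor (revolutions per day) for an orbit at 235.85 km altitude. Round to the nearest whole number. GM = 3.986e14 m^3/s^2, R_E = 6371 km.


r = 6.60685e+06 m
T = 2*pi*sqrt(r^3/mu) = 5344.4484 s = 89.0741 min
revs/day = 1440 / 89.0741 = 16.1663
Rounded: 16 revolutions per day

16 revolutions per day


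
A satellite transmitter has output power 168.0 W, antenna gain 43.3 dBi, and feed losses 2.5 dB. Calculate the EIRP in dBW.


Pt = 168.0 W = 22.2531 dBW
EIRP = Pt_dBW + Gt - losses = 22.2531 + 43.3 - 2.5 = 63.0531 dBW

63.0531 dBW


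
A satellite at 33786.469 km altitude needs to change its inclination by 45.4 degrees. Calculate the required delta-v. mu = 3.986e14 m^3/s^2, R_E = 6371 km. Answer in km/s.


r = 40157.4690 km = 4.0157469e+07 m
V = sqrt(mu/r) = 3150.5435 m/s
di = 45.4 deg = 0.7923795 rad
dV = 2*V*sin(di/2) = 2*3150.5435*sin(0.3961897)
dV = 2431.6275 m/s = 2.4316 km/s

2.4316 km/s


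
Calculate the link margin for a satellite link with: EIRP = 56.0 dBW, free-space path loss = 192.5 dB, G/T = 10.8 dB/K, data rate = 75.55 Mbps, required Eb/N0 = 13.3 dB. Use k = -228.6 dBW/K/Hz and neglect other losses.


C/N0 = EIRP - FSPL + G/T - k = 56.0 - 192.5 + 10.8 - (-228.6)
C/N0 = 102.9000 dB-Hz
R_b = 75.55 Mbps = 7.555e+07 bps -> 10*log10(R_b) = 78.7823 dB-Hz
Eb/N0 = C/N0 - 10*log10(R_b) = 102.9000 - 78.7823 = 24.1177 dB
Margin = Eb/N0 - Eb/N0_req = 24.1177 - 13.3 = 10.8177 dB (link closes)

10.8177 dB


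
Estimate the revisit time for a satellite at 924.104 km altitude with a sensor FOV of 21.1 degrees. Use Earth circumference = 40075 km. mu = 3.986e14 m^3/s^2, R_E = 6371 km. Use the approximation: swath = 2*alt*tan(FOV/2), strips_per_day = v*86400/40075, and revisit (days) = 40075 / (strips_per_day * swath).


swath = 2*924.104*tan(0.1841322) = 344.2136 km
v = sqrt(mu/r) = 7391.8459 m/s = 7.3918 km/s
strips/day = v*86400/40075 = 7.3918*86400/40075 = 15.9365
coverage/day = strips * swath = 15.9365 * 344.2136 = 5485.5629 km
revisit = 40075 / 5485.5629 = 7.3055 days

7.3055 days


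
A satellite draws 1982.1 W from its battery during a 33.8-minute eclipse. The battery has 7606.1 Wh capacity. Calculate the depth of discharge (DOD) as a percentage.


E_used = P * t / 60 = 1982.1 * 33.8 / 60 = 1116.5830 Wh
DOD = E_used / E_total * 100 = 1116.5830 / 7606.1 * 100
DOD = 14.6801 %

14.6801 %


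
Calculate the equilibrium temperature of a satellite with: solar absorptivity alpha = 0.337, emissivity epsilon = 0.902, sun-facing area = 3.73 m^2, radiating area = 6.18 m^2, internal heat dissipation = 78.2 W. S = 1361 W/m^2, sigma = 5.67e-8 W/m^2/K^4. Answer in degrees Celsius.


Numerator = alpha*S*A_sun + Q_int = 0.337*1361*3.73 + 78.2 = 1788.9906 W
Denominator = eps*sigma*A_rad = 0.902*5.67e-8*6.18 = 3.1606621e-07 W/K^4
T^4 = 5.6601767e+09 K^4
T = 274.2884 K = 1.1384 C

1.1384 degrees Celsius


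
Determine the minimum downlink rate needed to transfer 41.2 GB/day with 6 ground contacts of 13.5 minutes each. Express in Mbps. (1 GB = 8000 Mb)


total contact time = 6 * 13.5 * 60 = 4860.0000 s
data = 41.2 GB = 329600.0000 Mb
rate = 329600.0000 / 4860.0000 = 67.8189 Mbps

67.8189 Mbps


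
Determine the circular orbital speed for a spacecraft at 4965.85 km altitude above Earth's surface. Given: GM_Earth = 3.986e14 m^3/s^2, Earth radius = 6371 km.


r = R_E + alt = 6371.0 + 4965.85 = 11336.8500 km = 1.133685e+07 m
v = sqrt(mu/r) = sqrt(3.986e14 / 1.133685e+07) = 5929.5597 m/s = 5.9296 km/s

5.9296 km/s


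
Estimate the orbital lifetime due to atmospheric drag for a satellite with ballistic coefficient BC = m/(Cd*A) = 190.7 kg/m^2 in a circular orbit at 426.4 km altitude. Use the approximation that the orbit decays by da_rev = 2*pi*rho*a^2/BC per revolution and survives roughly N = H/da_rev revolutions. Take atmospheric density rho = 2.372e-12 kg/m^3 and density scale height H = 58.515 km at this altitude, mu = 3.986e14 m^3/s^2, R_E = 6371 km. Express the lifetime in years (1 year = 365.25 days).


a = R_E + alt = 6797.4000 km = 6.7974e+06 m
da_rev = 2*pi*rho*a^2/BC = 2*pi*2.372e-12*(6.7974e+06)^2/190.7 = 3.611017 m per revolution
N = H/da_rev = 58515.0000 m / 3.611017 m = 16204.5769 revolutions
P = 2*pi*sqrt(a^3/mu) = 5577.3187 s
lifetime = N*P = 16204.5769 * 5577.3187 = 9.037809e+07 s = 1046.0427 days
years = 1046.0427 / 365.25 = 2.8639 years

2.8639 years


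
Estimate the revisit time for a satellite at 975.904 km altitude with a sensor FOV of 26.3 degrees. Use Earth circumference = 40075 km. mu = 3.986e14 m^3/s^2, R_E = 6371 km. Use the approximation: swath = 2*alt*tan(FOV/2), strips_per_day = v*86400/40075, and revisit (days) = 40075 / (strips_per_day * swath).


swath = 2*975.904*tan(0.2295108) = 455.9958 km
v = sqrt(mu/r) = 7365.7414 m/s = 7.3657 km/s
strips/day = v*86400/40075 = 7.3657*86400/40075 = 15.8802
coverage/day = strips * swath = 15.8802 * 455.9958 = 7241.3167 km
revisit = 40075 / 7241.3167 = 5.5342 days

5.5342 days


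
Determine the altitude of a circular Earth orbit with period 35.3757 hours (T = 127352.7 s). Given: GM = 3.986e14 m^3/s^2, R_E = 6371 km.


T = 127352.7 s
r = (mu*T^2/(4*pi^2))^(1/3) = (3.986e14 * 127352.7^2 / (4*pi^2))^(1/3)
r = 5.4709737e+07 m = 54709.7366 km
alt = r - R_E = 54709.7366 - 6371 = 48338.7366 km

48338.7366 km


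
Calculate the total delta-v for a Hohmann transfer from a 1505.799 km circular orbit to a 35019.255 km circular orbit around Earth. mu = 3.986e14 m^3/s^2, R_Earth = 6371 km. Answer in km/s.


r1 = 7876.7990 km = 7.876799e+06 m
r2 = 41390.2550 km = 4.1390255e+07 m
dv1 = sqrt(mu/r1)*(sqrt(2*r2/(r1+r2)) - 1) = 2107.3609 m/s
dv2 = sqrt(mu/r2)*(1 - sqrt(2*r1/(r1+r2))) = 1348.4559 m/s
total dv = |dv1| + |dv2| = 2107.3609 + 1348.4559 = 3455.8168 m/s = 3.4558 km/s

3.4558 km/s


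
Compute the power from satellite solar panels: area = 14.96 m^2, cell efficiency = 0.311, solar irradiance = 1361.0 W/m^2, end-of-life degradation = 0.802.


P = area * eta * S * degradation
P = 14.96 * 0.311 * 1361.0 * 0.802
P = 5078.3716 W

5078.3716 W


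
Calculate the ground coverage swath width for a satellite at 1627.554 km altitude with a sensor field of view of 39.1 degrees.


FOV = 39.1 deg = 0.6824237 rad
swath = 2 * alt * tan(FOV/2) = 2 * 1627.554 * tan(0.3412119)
swath = 2 * 1627.554 * 0.355101
swath = 1155.8920 km

1155.8920 km


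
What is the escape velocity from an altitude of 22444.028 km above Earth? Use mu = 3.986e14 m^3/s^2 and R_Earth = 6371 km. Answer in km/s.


r = 6371.0 + 22444.028 = 28815.0280 km = 2.8815028e+07 m
v_esc = sqrt(2*mu/r) = sqrt(2*3.986e14 / 2.8815028e+07)
v_esc = 5259.8592 m/s = 5.2599 km/s

5.2599 km/s


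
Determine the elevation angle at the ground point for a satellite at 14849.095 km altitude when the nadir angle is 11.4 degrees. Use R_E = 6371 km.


r = R_E + alt = 21220.0950 km
Law of sines in the satellite / Earth-center / ground-point triangle:
  sin(nadir)/R_E = sin(90 + el)/r  =>  cos(el) = (r/R_E)*sin(nadir)
cos(el) = (21220.0950 / 6371.0000) * sin(11.4 deg) = 0.6583437
el = arccos(0.6583437) = 48.8263 deg
(Earth-central angle = 90 - nadir - el = 29.7737 deg)

48.8263 degrees


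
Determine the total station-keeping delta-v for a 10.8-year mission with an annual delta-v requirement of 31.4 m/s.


dV = rate * years = 31.4 * 10.8
dV = 339.1200 m/s

339.1200 m/s


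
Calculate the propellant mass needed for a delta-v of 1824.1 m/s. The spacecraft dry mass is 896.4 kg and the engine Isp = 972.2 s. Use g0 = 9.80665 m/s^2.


ve = Isp * g0 = 972.2 * 9.80665 = 9534.025130 m/s
mass ratio = exp(dv/ve) = exp(1824.1/9534.025130) = 1.21085325
m_prop = m_dry * (mr - 1) = 896.4 * (1.21085325 - 1)
m_prop = 189.0089 kg

189.0089 kg


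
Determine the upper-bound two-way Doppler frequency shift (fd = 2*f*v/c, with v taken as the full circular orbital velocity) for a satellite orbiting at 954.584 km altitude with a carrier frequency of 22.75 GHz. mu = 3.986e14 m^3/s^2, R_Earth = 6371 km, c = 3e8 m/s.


r = 7.325584e+06 m
v = sqrt(mu/r) = 7376.4520 m/s (worst-case radial velocity)
f = 22.75 GHz = 2.275e+10 Hz
fd = 2*f*v/c = 2*2.275e+10*7376.4520/3.0e+08
fd = 1.1187619e+06 Hz

1.1188e+06 Hz


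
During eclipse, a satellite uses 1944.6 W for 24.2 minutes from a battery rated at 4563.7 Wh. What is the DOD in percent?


E_used = P * t / 60 = 1944.6 * 24.2 / 60 = 784.3220 Wh
DOD = E_used / E_total * 100 = 784.3220 / 4563.7 * 100
DOD = 17.1861 %

17.1861 %


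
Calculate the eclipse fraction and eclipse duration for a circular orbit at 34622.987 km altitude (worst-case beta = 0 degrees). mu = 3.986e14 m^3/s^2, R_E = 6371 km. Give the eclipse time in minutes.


r = 40993.9870 km
T = 1376.7028 min
Eclipse fraction = arcsin(R_E/r)/pi = arcsin(6371.0000/40993.9870)/pi
= arcsin(0.155413)/pi = 0.04967084
Eclipse duration = 0.04967084 * 1376.7028 = 68.3820 min

68.3820 minutes


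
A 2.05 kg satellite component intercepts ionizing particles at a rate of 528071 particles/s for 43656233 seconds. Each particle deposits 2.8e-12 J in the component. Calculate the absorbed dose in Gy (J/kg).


Total energy deposited = rate * time * E_per
  = 528071 * 43656233 * 2.8e-12 = 64.5501 J
Dose = E_total / mass = 64.5501 / 2.05
Dose = 31.4878 Gy

31.4878 Gy


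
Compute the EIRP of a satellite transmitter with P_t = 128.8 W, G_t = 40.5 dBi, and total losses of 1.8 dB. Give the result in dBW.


Pt = 128.8 W = 21.0992 dBW
EIRP = Pt_dBW + Gt - losses = 21.0992 + 40.5 - 1.8 = 59.7992 dBW

59.7992 dBW


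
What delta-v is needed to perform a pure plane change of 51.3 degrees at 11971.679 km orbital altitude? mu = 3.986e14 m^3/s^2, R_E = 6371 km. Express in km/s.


r = 18342.6790 km = 1.8342679e+07 m
V = sqrt(mu/r) = 4661.6242 m/s
di = 51.3 deg = 0.8953539 rad
dV = 2*V*sin(di/2) = 2*4661.6242*sin(0.447677)
dV = 4035.7786 m/s = 4.0358 km/s

4.0358 km/s


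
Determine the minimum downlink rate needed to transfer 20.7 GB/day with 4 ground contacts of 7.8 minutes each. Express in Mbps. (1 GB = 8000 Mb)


total contact time = 4 * 7.8 * 60 = 1872.0000 s
data = 20.7 GB = 165600.0000 Mb
rate = 165600.0000 / 1872.0000 = 88.4615 Mbps

88.4615 Mbps


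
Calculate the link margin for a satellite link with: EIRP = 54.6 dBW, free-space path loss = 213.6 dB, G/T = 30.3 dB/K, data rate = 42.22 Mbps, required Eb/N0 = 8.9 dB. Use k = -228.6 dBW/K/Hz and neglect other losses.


C/N0 = EIRP - FSPL + G/T - k = 54.6 - 213.6 + 30.3 - (-228.6)
C/N0 = 99.9000 dB-Hz
R_b = 42.22 Mbps = 4.222e+07 bps -> 10*log10(R_b) = 76.2552 dB-Hz
Eb/N0 = C/N0 - 10*log10(R_b) = 99.9000 - 76.2552 = 23.6448 dB
Margin = Eb/N0 - Eb/N0_req = 23.6448 - 8.9 = 14.7448 dB (link closes)

14.7448 dB


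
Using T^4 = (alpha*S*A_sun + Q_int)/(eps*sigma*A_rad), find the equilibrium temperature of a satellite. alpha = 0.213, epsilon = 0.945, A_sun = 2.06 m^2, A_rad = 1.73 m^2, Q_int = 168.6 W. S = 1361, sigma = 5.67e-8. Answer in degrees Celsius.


Numerator = alpha*S*A_sun + Q_int = 0.213*1361*2.06 + 168.6 = 765.7796 W
Denominator = eps*sigma*A_rad = 0.945*5.67e-8*1.73 = 9.2695995e-08 W/K^4
T^4 = 8.2611938e+09 K^4
T = 301.4815 K = 28.3315 C

28.3315 degrees Celsius


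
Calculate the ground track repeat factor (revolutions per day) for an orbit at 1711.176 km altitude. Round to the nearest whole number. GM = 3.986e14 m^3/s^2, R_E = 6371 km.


r = 8.082176e+06 m
T = 2*pi*sqrt(r^3/mu) = 7231.0885 s = 120.5181 min
revs/day = 1440 / 120.5181 = 11.9484
Rounded: 12 revolutions per day

12 revolutions per day


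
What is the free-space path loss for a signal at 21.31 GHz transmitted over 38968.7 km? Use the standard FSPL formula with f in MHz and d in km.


f = 21.31 GHz = 21310.0000 MHz
d = 38968.7 km
FSPL = 32.44 + 20*log10(21310.0000) + 20*log10(38968.7)
FSPL = 32.44 + 86.5717 + 91.8143
FSPL = 210.8260 dB

210.8260 dB


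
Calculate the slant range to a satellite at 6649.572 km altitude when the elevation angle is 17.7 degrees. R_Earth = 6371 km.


h = 6649.572 km, el = 17.7 deg
d = -R_E*sin(el) + sqrt((R_E*sin(el))^2 + 2*R_E*h + h^2)
d = -6371.0000*sin(0.3089233) + sqrt((6371.0000*0.3040331)^2 + 2*6371.0000*6649.572 + 6649.572^2)
d = 9582.4499 km

9582.4499 km


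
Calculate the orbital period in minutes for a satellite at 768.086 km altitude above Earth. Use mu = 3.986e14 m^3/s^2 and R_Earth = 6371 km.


r = 7139.0860 km = 7.139086e+06 m
T = 2*pi*sqrt(r^3/mu) = 2*pi*sqrt(3.6385458e+20 / 3.986e14)
T = 6003.0940 s = 100.0516 min

100.0516 minutes


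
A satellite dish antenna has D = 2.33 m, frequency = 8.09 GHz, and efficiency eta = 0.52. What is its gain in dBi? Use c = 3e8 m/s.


lambda = c/f = 3e8 / 8.09e+09 = 0.03708282 m
G = eta*(pi*D/lambda)^2 = 0.52*(pi*2.33/0.03708282)^2
G = 20261.4007 (linear)
G = 10*log10(20261.4007) = 43.0667 dBi

43.0667 dBi


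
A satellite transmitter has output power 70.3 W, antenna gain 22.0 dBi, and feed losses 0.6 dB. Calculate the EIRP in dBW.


Pt = 70.3 W = 18.4696 dBW
EIRP = Pt_dBW + Gt - losses = 18.4696 + 22.0 - 0.6 = 39.8696 dBW

39.8696 dBW


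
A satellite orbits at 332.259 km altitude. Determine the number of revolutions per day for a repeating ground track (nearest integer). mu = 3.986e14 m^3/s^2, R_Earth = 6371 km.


r = 6.703259e+06 m
T = 2*pi*sqrt(r^3/mu) = 5461.8557 s = 91.0309 min
revs/day = 1440 / 91.0309 = 15.8188
Rounded: 16 revolutions per day

16 revolutions per day


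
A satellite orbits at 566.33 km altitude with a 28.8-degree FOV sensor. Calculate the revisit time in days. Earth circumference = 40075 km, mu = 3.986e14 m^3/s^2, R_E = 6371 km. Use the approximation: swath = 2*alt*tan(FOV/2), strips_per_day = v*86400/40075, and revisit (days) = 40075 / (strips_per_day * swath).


swath = 2*566.33*tan(0.2513274) = 290.8177 km
v = sqrt(mu/r) = 7580.0570 m/s = 7.5801 km/s
strips/day = v*86400/40075 = 7.5801*86400/40075 = 16.3423
coverage/day = strips * swath = 16.3423 * 290.8177 = 4752.6240 km
revisit = 40075 / 4752.6240 = 8.4322 days

8.4322 days


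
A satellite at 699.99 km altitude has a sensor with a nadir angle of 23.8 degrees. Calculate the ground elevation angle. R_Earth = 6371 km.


r = R_E + alt = 7070.9900 km
Law of sines in the satellite / Earth-center / ground-point triangle:
  sin(nadir)/R_E = sin(90 + el)/r  =>  cos(el) = (r/R_E)*sin(nadir)
cos(el) = (7070.9900 / 6371.0000) * sin(23.8 deg) = 0.4478833
el = arccos(0.4478833) = 63.3920 deg
(Earth-central angle = 90 - nadir - el = 2.8080 deg)

63.3920 degrees


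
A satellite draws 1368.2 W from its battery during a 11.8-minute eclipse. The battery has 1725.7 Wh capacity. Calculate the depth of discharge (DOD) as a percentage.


E_used = P * t / 60 = 1368.2 * 11.8 / 60 = 269.0793 Wh
DOD = E_used / E_total * 100 = 269.0793 / 1725.7 * 100
DOD = 15.5925 %

15.5925 %


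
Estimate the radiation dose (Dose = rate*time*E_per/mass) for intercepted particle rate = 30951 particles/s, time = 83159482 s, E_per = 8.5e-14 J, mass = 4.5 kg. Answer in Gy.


Total energy deposited = rate * time * E_per
  = 30951 * 83159482 * 8.5e-14 = 0.2187789 J
Dose = E_total / mass = 0.2187789 / 4.5
Dose = 0.04861753 Gy

0.0486 Gy


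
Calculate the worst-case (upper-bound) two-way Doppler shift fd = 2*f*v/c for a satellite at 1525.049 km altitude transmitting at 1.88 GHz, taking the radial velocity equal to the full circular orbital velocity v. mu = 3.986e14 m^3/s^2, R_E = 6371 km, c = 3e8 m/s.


r = 7.896049e+06 m
v = sqrt(mu/r) = 7104.9942 m/s (worst-case radial velocity)
f = 1.88 GHz = 1.88e+09 Hz
fd = 2*f*v/c = 2*1.88e+09*7104.9942/3.0e+08
fd = 89049.2611 Hz

89049.2611 Hz


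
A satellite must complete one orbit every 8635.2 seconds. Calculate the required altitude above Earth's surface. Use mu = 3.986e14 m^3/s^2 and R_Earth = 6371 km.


T = 8635.2 s
r = (mu*T^2/(4*pi^2))^(1/3) = (3.986e14 * 8635.2^2 / (4*pi^2))^(1/3)
r = 9.0971939e+06 m = 9097.1939 km
alt = r - R_E = 9097.1939 - 6371 = 2726.1939 km

2726.1939 km


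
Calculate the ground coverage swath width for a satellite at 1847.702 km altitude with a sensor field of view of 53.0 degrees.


FOV = 53.0 deg = 0.9250245 rad
swath = 2 * alt * tan(FOV/2) = 2 * 1847.702 * tan(0.4625123)
swath = 2 * 1847.702 * 0.4985816
swath = 1842.4605 km

1842.4605 km


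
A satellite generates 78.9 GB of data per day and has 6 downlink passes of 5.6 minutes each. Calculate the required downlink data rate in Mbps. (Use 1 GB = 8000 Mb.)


total contact time = 6 * 5.6 * 60 = 2016.0000 s
data = 78.9 GB = 631200.0000 Mb
rate = 631200.0000 / 2016.0000 = 313.0952 Mbps

313.0952 Mbps


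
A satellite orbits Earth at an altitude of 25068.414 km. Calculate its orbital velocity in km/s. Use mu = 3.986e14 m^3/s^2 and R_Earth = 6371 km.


r = R_E + alt = 6371.0 + 25068.414 = 31439.4140 km = 3.1439414e+07 m
v = sqrt(mu/r) = sqrt(3.986e14 / 3.1439414e+07) = 3560.6675 m/s = 3.5607 km/s

3.5607 km/s


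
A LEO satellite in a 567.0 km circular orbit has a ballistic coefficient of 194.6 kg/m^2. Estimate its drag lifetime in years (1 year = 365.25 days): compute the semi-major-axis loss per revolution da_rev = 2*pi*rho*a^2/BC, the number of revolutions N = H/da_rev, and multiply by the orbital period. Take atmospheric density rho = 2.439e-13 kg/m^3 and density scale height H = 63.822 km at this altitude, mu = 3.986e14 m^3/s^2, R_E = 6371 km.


a = R_E + alt = 6938.0000 km = 6.938e+06 m
da_rev = 2*pi*rho*a^2/BC = 2*pi*2.439e-13*(6.938e+06)^2/194.6 = 0.379068262 m per revolution
N = H/da_rev = 63822.0000 m / 0.379068262 m = 168365.4540 revolutions
P = 2*pi*sqrt(a^3/mu) = 5751.2555 s
lifetime = N*P = 168365.4540 * 5751.2555 = 9.6831275e+08 s = 11207.3235 days
years = 11207.3235 / 365.25 = 30.6840 years

30.6840 years


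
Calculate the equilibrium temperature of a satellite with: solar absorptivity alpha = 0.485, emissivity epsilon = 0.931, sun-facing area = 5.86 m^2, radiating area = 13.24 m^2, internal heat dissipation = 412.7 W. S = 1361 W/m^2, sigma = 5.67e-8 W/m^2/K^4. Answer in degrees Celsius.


Numerator = alpha*S*A_sun + Q_int = 0.485*1361*5.86 + 412.7 = 4280.7981 W
Denominator = eps*sigma*A_rad = 0.931*5.67e-8*13.24 = 6.9890915e-07 W/K^4
T^4 = 6.1249708e+09 K^4
T = 279.7538 K = 6.6038 C

6.6038 degrees Celsius


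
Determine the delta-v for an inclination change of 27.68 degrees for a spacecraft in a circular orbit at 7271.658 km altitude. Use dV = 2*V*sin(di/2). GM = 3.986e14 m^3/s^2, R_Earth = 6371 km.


r = 13642.6580 km = 1.3642658e+07 m
V = sqrt(mu/r) = 5405.2919 m/s
di = 27.68 deg = 0.4831071 rad
dV = 2*V*sin(di/2) = 2*5405.2919*sin(0.2415536)
dV = 2586.0147 m/s = 2.5860 km/s

2.5860 km/s


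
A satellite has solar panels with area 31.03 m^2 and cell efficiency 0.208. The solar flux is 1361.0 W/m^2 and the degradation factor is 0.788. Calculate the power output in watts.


P = area * eta * S * degradation
P = 31.03 * 0.208 * 1361.0 * 0.788
P = 6921.9659 W

6921.9659 W


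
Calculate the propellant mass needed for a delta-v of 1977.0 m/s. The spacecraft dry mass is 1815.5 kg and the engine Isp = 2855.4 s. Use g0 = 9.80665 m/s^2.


ve = Isp * g0 = 2855.4 * 9.80665 = 28001.908410 m/s
mass ratio = exp(dv/ve) = exp(1977.0/28001.908410) = 1.07315438
m_prop = m_dry * (mr - 1) = 1815.5 * (1.07315438 - 1)
m_prop = 132.8118 kg

132.8118 kg


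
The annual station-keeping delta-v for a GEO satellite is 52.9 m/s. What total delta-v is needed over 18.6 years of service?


dV = rate * years = 52.9 * 18.6
dV = 983.9400 m/s

983.9400 m/s


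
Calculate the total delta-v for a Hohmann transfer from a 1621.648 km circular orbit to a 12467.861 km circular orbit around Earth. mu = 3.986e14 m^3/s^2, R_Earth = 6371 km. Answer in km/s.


r1 = 7992.6480 km = 7.992648e+06 m
r2 = 18838.8610 km = 1.8838861e+07 m
dv1 = sqrt(mu/r1)*(sqrt(2*r2/(r1+r2)) - 1) = 1306.4841 m/s
dv2 = sqrt(mu/r2)*(1 - sqrt(2*r1/(r1+r2))) = 1049.4102 m/s
total dv = |dv1| + |dv2| = 1306.4841 + 1049.4102 = 2355.8943 m/s = 2.3559 km/s

2.3559 km/s


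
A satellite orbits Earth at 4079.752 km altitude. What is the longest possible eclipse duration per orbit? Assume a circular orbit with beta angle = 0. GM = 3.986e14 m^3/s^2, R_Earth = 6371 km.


r = 10450.7520 km
T = 177.2072 min
Eclipse fraction = arcsin(R_E/r)/pi = arcsin(6371.0000/10450.7520)/pi
= arcsin(0.6096212)/pi = 0.2086784
Eclipse duration = 0.2086784 * 177.2072 = 36.9793 min

36.9793 minutes


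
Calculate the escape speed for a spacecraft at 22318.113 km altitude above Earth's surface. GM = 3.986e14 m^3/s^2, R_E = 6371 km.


r = 6371.0 + 22318.113 = 28689.1130 km = 2.8689113e+07 m
v_esc = sqrt(2*mu/r) = sqrt(2*3.986e14 / 2.8689113e+07)
v_esc = 5271.3892 m/s = 5.2714 km/s

5.2714 km/s


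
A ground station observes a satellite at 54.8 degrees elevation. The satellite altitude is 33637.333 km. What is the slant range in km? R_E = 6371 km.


h = 33637.333 km, el = 54.8 deg
d = -R_E*sin(el) + sqrt((R_E*sin(el))^2 + 2*R_E*h + h^2)
d = -6371.0000*sin(0.9564404) + sqrt((6371.0000*0.8171449)^2 + 2*6371.0000*33637.333 + 33637.333^2)
d = 34633.3953 km

34633.3953 km


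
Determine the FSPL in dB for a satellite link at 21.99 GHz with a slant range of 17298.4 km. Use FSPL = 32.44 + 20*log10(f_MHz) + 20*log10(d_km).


f = 21.99 GHz = 21990.0000 MHz
d = 17298.4 km
FSPL = 32.44 + 20*log10(21990.0000) + 20*log10(17298.4)
FSPL = 32.44 + 86.8445 + 84.7601
FSPL = 204.0446 dB

204.0446 dB


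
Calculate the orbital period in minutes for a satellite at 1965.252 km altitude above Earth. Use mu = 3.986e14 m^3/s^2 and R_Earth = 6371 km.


r = 8336.2520 km = 8.336252e+06 m
T = 2*pi*sqrt(r^3/mu) = 2*pi*sqrt(5.7931197e+20 / 3.986e14)
T = 7574.7355 s = 126.2456 min

126.2456 minutes


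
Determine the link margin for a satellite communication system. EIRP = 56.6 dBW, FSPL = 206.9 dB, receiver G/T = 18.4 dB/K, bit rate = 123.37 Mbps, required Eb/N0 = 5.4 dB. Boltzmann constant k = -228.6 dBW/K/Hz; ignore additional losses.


C/N0 = EIRP - FSPL + G/T - k = 56.6 - 206.9 + 18.4 - (-228.6)
C/N0 = 96.7000 dB-Hz
R_b = 123.37 Mbps = 1.2337e+08 bps -> 10*log10(R_b) = 80.9121 dB-Hz
Eb/N0 = C/N0 - 10*log10(R_b) = 96.7000 - 80.9121 = 15.7879 dB
Margin = Eb/N0 - Eb/N0_req = 15.7879 - 5.4 = 10.3879 dB (link closes)

10.3879 dB


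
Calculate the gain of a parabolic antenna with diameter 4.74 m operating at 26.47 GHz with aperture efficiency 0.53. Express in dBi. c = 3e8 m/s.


lambda = c/f = 3e8 / 2.647e+10 = 0.01133359 m
G = eta*(pi*D/lambda)^2 = 0.53*(pi*4.74/0.01133359)^2
G = 914950.6531 (linear)
G = 10*log10(914950.6531) = 59.6140 dBi

59.6140 dBi


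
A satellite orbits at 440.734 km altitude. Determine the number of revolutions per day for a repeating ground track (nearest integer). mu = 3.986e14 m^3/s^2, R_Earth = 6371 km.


r = 6.811734e+06 m
T = 2*pi*sqrt(r^3/mu) = 5594.9697 s = 93.2495 min
revs/day = 1440 / 93.2495 = 15.4424
Rounded: 15 revolutions per day

15 revolutions per day


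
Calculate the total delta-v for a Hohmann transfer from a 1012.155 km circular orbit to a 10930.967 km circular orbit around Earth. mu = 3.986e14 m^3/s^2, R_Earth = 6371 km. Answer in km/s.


r1 = 7383.1550 km = 7.383155e+06 m
r2 = 17301.9670 km = 1.7301967e+07 m
dv1 = sqrt(mu/r1)*(sqrt(2*r2/(r1+r2)) - 1) = 1351.8328 m/s
dv2 = sqrt(mu/r2)*(1 - sqrt(2*r1/(r1+r2))) = 1087.5078 m/s
total dv = |dv1| + |dv2| = 1351.8328 + 1087.5078 = 2439.3406 m/s = 2.4393 km/s

2.4393 km/s


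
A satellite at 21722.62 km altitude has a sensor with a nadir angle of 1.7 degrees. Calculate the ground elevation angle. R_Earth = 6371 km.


r = R_E + alt = 28093.6200 km
Law of sines in the satellite / Earth-center / ground-point triangle:
  sin(nadir)/R_E = sin(90 + el)/r  =>  cos(el) = (r/R_E)*sin(nadir)
cos(el) = (28093.6200 / 6371.0000) * sin(1.7 deg) = 0.1308165
el = arccos(0.1308165) = 82.4832 deg
(Earth-central angle = 90 - nadir - el = 5.8168 deg)

82.4832 degrees
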